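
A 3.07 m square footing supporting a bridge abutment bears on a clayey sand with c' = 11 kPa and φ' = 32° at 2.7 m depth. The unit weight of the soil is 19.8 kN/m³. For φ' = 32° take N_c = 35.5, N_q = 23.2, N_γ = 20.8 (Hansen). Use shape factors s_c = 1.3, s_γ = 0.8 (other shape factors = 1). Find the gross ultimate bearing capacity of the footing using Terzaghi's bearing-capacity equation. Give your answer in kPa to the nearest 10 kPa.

q_ult ≈ 2250 kPa

Overburden at base level: q = 19.8 × 2.7 = 53.46 kPa.
Cohesion term c·N_c·s_c = 11 × 35.5 × 1.3 = 507.65 kPa; surcharge term q·N_q = 53.46 × 23.2 = 1240.3 kPa; self-weight term 0.5·γ·B·N_γ·s_γ = 0.5 × 19.8 × 3.07 × 20.8 × 0.8 = 505.74 kPa.
q_ult = 507.65 + 1240.3 + 505.74 = 2253.7 kPa.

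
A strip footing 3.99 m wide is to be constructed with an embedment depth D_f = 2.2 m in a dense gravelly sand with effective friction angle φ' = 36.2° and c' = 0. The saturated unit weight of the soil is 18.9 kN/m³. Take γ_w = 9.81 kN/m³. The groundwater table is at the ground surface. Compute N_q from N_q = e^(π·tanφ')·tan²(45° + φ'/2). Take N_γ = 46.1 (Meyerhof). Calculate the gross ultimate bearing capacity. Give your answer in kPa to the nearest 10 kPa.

tan36.2° = 0.7319, so N_q = e^(π×0.7319)·tan²(63.1°) = 9.967 × 3.885 = 38.73.
With the water table at the surface the whole profile is submerged: γ' = 18.9 − 9.81 = 9.09 kN/m³, so q = γ'·D_f = 19.998 kPa; the same γ' applies in the ½γBN_γ term.
q_ult = q·N_q + 0.5·γ·B·N_γ
     = 19.998 × 38.725 + 0.5 × 9.09 × 3.99 × 46.1
     = 774.43 + 836 = 1610.4 kPa.

q_ult ≈ 1610 kPa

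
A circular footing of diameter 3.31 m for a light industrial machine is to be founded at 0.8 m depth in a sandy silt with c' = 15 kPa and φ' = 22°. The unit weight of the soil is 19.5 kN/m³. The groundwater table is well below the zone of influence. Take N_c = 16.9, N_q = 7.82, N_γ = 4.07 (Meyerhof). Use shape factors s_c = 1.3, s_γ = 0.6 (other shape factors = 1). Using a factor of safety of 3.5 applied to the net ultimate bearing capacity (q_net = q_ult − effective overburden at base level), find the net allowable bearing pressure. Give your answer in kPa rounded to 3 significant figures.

Effective surcharge at the founding depth q = γ·D_f = 19.5 × 0.8 = 15.6 kPa.
q_ult = c·N_c·s_c + q·N_q + 0.5·γ·B·N_γ·s_γ
     = 15 × 16.9 × 1.3 + 15.6 × 7.82 + 0.5 × 19.5 × 3.31 × 4.07 × 0.6
     = 329.55 + 121.99 + 78.809 = 530.35 kPa.
Net ultimate: q_net = 530.35 − 15.6 = 514.75 kPa.
q_all(net) = 514.75 / 3.5 = 147.07 kPa.

q_all(net) ≈ 147 kPa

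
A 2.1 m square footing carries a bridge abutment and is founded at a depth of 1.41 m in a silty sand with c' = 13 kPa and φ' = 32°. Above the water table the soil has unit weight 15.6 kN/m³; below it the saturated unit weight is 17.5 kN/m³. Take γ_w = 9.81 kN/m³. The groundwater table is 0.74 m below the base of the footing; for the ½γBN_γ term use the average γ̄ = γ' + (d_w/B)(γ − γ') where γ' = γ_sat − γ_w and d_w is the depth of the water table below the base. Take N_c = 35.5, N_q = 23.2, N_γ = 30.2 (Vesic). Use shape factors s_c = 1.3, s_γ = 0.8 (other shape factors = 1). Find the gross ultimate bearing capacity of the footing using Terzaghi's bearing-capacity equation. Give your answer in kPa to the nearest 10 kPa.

q_ult ≈ 1380 kPa

Overburden at base level: q = 15.6 × 1.41 = 21.996 kPa.
The water table is 0.74 m below the base (< B = 2.1 m), so the ½γBN_γ term uses γ̄ = γ' + (d_w/B)(γ − γ') = 7.69 + (0.74/2.1)(15.6 − 7.69) = 10.477 kN/m³.
Cohesion term c·N_c·s_c = 13 × 35.5 × 1.3 = 599.95 kPa; surcharge term q·N_q = 21.996 × 23.2 = 510.31 kPa; self-weight term 0.5·γ·B·N_γ·s_γ = 0.5 × 10.477 × 2.1 × 30.2 × 0.8 = 265.79 kPa.
q_ult = 599.95 + 510.31 + 265.79 = 1376 kPa.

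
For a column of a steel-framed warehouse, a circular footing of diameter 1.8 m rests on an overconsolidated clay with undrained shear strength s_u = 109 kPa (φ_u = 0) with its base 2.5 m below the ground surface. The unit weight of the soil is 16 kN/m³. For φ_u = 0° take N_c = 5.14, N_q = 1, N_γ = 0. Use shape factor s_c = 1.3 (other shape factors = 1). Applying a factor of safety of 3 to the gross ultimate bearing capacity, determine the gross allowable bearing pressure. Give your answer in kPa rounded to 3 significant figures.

Effective surcharge at the founding depth q = γ·D_f = 16 × 2.5 = 40 kPa.
q_ult = c·N_c·s_c + q·N_q
     = 109 × 5.14 × 1.3 + 40 × 1
     = 728.34 + 40 = 768.34 kPa.
q_all = q_ult / FS = 768.34 / 3 = 256.11 kPa.

q_all ≈ 256 kPa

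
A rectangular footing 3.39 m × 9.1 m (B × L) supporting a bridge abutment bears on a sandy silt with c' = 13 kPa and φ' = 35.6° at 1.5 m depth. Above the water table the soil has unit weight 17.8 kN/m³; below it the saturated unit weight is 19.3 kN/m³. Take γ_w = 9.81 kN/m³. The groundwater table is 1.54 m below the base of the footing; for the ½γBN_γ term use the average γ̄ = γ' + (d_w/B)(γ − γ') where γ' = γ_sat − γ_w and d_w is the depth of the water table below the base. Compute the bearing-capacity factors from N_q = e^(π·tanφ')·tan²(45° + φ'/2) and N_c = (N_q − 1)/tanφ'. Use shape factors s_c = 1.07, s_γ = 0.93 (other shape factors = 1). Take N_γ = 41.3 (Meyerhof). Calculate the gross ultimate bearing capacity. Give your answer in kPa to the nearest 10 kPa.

q_ult ≈ 2500 kPa

tan35.6° = 0.7159, so N_q = e^(π×0.7159)·tan²(62.8°) = 9.48 × 3.786 = 35.89.
N_c = (35.89 − 1)/tan35.6° = 48.74.
Effective surcharge at the founding depth q = γ·D_f = 17.8 × 1.5 = 26.7 kPa.
With d_w = 1.54 m < B, γ̄ = 9.49 + (1.54/3.39) × (17.8 − 9.49) = 13.265 kN/m³.
q_ult = c·N_c·s_c + q·N_q + 0.5·γ·B·N_γ·s_γ
     = 13 × 48.736 × 1.07 + 26.7 × 35.891 + 0.5 × 13.265 × 3.39 × 41.3 × 0.93
     = 677.91 + 958.3 + 863.6 = 2499.8 kPa.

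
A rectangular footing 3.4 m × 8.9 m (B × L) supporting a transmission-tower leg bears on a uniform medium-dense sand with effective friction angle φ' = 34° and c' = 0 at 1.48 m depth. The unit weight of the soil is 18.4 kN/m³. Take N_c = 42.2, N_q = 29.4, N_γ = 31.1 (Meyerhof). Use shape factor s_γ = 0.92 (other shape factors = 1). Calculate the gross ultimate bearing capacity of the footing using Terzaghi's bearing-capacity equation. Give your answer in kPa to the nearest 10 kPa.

q_ult ≈ 1700 kPa

Effective surcharge at the founding depth q = γ·D_f = 18.4 × 1.48 = 27.232 kPa.
q_ult = q·N_q + 0.5·γ·B·N_γ·s_γ
     = 27.232 × 29.4 + 0.5 × 18.4 × 3.4 × 31.1 × 0.92
     = 800.62 + 894.98 = 1695.6 kPa.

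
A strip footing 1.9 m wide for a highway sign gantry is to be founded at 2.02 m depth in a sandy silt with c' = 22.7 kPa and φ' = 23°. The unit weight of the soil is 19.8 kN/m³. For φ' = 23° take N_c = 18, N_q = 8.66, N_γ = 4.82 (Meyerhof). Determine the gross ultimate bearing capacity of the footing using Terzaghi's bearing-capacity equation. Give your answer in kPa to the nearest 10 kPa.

q_ult ≈ 850 kPa

q = γ·D_f = 19.8 × 2.02 = 39.996 kPa.
c·N_c = 22.7 × 18 = 408.6 kPa
q·N_q = 39.996 × 8.66 = 346.37 kPa
0.5·γ·B·N_γ = 0.5 × 19.8 × 1.9 × 4.82 = 90.664 kPa
q_ult = 408.6 + 346.37 + 90.664 = 845.63 kPa.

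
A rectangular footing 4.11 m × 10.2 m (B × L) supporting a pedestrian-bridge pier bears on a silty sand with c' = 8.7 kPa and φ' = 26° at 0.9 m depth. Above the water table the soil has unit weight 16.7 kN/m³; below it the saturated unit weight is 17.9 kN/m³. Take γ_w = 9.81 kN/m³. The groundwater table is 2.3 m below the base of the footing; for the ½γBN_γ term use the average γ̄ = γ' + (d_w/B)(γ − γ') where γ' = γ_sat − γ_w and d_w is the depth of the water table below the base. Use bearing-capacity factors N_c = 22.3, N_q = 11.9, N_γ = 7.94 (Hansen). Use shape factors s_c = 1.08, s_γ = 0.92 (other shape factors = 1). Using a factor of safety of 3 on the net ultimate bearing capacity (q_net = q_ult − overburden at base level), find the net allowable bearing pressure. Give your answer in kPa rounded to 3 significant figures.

Overburden at base level: q = 16.7 × 0.9 = 15.03 kPa.
The water table is 2.3 m below the base (< B = 4.11 m), so the ½γBN_γ term uses γ̄ = γ' + (d_w/B)(γ − γ') = 8.09 + (2.3/4.11)(16.7 − 8.09) = 12.908 kN/m³.
Cohesion term c·N_c·s_c = 8.7 × 22.3 × 1.08 = 209.53 kPa; surcharge term q·N_q = 15.03 × 11.9 = 178.86 kPa; self-weight term 0.5·γ·B·N_γ·s_γ = 0.5 × 12.908 × 4.11 × 7.94 × 0.92 = 193.77 kPa.
q_ult = 209.53 + 178.86 + 193.77 = 582.16 kPa.
q_net = 582.16 − 15.03 = 567.13 kPa.
q_all(net) = 567.13 / 3 = 189.04 kPa.

q_all(net) ≈ 189 kPa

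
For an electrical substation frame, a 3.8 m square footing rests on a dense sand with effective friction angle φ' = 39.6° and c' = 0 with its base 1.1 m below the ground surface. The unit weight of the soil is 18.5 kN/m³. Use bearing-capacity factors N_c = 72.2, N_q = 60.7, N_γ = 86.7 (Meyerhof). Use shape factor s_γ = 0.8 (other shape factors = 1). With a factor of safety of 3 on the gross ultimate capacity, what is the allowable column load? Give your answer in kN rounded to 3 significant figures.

P_all ≈ 17700 kN

Overburden at base level: q = 18.5 × 1.1 = 20.35 kPa.
Surcharge term q·N_q = 20.35 × 60.7 = 1235.2 kPa; self-weight term 0.5·γ·B·N_γ·s_γ = 0.5 × 18.5 × 3.8 × 86.7 × 0.8 = 2438 kPa.
q_ult = 1235.2 + 2438 = 3673.2 kPa.
Gross allowable pressure q_all = 3673.2 / 3 = 1224.4 kPa.
Footing area = 14.44 m², so allowable column load = 1224.4 × 14.44 = 17681 kN.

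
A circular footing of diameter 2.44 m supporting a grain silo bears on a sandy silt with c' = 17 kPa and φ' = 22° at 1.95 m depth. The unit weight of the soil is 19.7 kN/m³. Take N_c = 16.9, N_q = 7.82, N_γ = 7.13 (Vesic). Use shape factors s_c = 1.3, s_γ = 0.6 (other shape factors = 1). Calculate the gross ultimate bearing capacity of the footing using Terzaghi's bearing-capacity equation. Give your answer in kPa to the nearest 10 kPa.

q = γ·D_f = 19.7 × 1.95 = 38.415 kPa.
c·N_c·s_c = 17 × 16.9 × 1.3 = 373.49 kPa
q·N_q = 38.415 × 7.82 = 300.41 kPa
0.5·γ·B·N_γ·s_γ = 0.5 × 19.7 × 2.44 × 7.13 × 0.6 = 102.82 kPa
q_ult = 373.49 + 300.41 + 102.82 = 776.71 kPa.

q_ult ≈ 780 kPa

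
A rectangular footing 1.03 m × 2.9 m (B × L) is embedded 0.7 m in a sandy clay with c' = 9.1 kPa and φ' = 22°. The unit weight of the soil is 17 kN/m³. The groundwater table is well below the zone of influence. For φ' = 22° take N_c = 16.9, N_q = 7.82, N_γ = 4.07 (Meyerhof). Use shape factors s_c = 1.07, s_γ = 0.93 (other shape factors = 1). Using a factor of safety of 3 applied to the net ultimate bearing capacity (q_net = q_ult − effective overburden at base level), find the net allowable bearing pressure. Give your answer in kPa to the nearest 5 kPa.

q_all(net) ≈ 95 kPa

Overburden at base level: q = 17 × 0.7 = 11.9 kPa.
Cohesion term c·N_c·s_c = 9.1 × 16.9 × 1.07 = 164.56 kPa; surcharge term q·N_q = 11.9 × 7.82 = 93.058 kPa; self-weight term 0.5·γ·B·N_γ·s_γ = 0.5 × 17 × 1.03 × 4.07 × 0.93 = 33.139 kPa.
q_ult = 164.56 + 93.058 + 33.139 = 290.75 kPa.
Net ultimate: q_net = 290.75 − 11.9 = 278.85 kPa.
q_all(net) = 278.85 / 3 = 92.951 kPa.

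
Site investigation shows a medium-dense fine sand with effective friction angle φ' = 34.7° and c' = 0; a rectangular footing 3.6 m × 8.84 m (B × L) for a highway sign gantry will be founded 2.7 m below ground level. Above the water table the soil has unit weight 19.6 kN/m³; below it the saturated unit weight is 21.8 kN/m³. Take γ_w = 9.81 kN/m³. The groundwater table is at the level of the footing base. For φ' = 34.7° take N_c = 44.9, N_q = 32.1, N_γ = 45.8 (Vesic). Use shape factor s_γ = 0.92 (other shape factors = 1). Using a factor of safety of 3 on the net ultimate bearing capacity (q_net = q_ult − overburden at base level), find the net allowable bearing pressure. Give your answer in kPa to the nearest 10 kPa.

Effective surcharge at the founding depth q = γ·D_f = 19.6 × 2.7 = 52.92 kPa.
The water table coincides with the base, so in the self-weight term γ → γ' = 11.99 kN/m³.
q_ult = q·N_q + 0.5·γ·B·N_γ·s_γ
     = 52.92 × 32.1 + 0.5 × 11.99 × 3.6 × 45.8 × 0.92
     = 1698.7 + 909.38 = 2608.1 kPa.
q_net = 2608.1 − 52.92 = 2555.2 kPa.
q_all(net) = 2555.2 / 3 = 851.73 kPa.

q_all(net) ≈ 850 kPa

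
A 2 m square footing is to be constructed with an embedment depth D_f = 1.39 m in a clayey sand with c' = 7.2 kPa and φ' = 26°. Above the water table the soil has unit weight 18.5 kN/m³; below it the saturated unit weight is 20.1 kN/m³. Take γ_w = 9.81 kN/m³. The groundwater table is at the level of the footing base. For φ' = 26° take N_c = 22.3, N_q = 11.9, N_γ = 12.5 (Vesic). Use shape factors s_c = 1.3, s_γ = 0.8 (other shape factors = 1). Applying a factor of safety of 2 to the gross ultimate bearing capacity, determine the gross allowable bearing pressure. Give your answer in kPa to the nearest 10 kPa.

q = γ·D_f = 18.5 × 1.39 = 25.715 kPa.
For the ½γBN_γ term take γ' = 20.1 − 9.81 = 10.29 kN/m³ (soil below base is submerged).
c·N_c·s_c = 7.2 × 22.3 × 1.3 = 208.73 kPa
q·N_q = 25.715 × 11.9 = 306.01 kPa
0.5·γ·B·N_γ·s_γ = 0.5 × 10.29 × 2 × 12.5 × 0.8 = 102.9 kPa
q_ult = 208.73 + 306.01 + 102.9 = 617.64 kPa.
q_all = q_ult / FS = 617.64 / 2 = 308.82 kPa.

q_all ≈ 310 kPa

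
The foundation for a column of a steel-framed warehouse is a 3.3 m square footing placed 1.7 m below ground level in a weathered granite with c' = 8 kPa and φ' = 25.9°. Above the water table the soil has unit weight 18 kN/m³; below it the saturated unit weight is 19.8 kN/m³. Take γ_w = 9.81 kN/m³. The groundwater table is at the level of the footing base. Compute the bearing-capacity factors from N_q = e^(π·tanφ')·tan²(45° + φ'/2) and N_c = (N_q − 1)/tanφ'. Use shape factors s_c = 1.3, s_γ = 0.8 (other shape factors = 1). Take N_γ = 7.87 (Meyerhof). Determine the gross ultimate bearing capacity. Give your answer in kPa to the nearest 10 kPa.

q_ult ≈ 690 kPa

tan25.9° = 0.4856, so N_q = e^(π×0.4856)·tan²(57.95°) = 4.597 × 2.551 = 11.73.
N_c = (11.73 − 1)/tan25.9° = 22.09.
Overburden at base level: q = 18 × 1.7 = 30.6 kPa.
Below the base the soil is submerged, so the ½γBN_γ term uses γ' = 19.8 − 9.81 = 9.99 kN/m³.
Cohesion term c·N_c·s_c = 8 × 22.094 × 1.3 = 229.78 kPa; surcharge term q·N_q = 30.6 × 11.728 = 358.89 kPa; self-weight term 0.5·γ·B·N_γ·s_γ = 0.5 × 9.99 × 3.3 × 7.87 × 0.8 = 103.78 kPa.
q_ult = 229.78 + 358.89 + 103.78 = 692.45 kPa.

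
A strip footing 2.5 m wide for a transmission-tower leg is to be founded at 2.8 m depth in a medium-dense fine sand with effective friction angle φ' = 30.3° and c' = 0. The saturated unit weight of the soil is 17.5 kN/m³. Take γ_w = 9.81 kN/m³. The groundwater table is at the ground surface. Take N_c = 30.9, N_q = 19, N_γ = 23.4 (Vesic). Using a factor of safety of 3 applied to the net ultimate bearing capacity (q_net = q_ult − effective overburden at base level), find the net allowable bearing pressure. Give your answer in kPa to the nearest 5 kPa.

γ' = 17.5 − 9.81 = 7.69 kN/m³ (submerged throughout). q = 7.69 × 2.8 = 21.532 kPa; the same γ' applies in the ½γBN_γ term.
q·N_q = 21.532 × 19 = 409.11 kPa
0.5·γ·B·N_γ = 0.5 × 7.69 × 2.5 × 23.4 = 224.93 kPa
q_ult = 409.11 + 224.93 = 634.04 kPa.
Net ultimate: q_net = 634.04 − 21.532 = 612.51 kPa.
q_all(net) = 612.51 / 3 = 204.17 kPa.

q_all(net) ≈ 205 kPa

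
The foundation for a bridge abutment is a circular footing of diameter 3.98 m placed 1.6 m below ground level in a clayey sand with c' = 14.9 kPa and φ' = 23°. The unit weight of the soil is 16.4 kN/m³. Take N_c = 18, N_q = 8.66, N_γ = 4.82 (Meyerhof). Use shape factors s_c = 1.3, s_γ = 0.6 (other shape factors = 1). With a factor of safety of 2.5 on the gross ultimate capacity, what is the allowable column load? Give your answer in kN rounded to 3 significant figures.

P_all ≈ 3340 kN

q = γ·D_f = 16.4 × 1.6 = 26.24 kPa.
c·N_c·s_c = 14.9 × 18 × 1.3 = 348.66 kPa
q·N_q = 26.24 × 8.66 = 227.24 kPa
0.5·γ·B·N_γ·s_γ = 0.5 × 16.4 × 3.98 × 4.82 × 0.6 = 94.383 kPa
q_ult = 348.66 + 227.24 + 94.383 = 670.28 kPa.
Gross allowable pressure q_all = 670.28 / 2.5 = 268.11 kPa.
Footing area = 12.441 m², so allowable column load = 268.11 × 12.441 = 3335.6 kN.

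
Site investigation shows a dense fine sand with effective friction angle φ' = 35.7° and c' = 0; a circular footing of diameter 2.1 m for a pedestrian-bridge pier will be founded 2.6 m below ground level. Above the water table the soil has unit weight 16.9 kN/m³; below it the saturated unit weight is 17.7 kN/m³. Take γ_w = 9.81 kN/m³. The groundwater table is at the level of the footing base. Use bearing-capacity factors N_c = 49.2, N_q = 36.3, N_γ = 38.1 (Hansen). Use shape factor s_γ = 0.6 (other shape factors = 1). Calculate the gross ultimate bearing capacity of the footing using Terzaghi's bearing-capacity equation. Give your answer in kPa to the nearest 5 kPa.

q_ult ≈ 1785 kPa

Effective surcharge at the founding depth q = γ·D_f = 16.9 × 2.6 = 43.94 kPa.
The water table coincides with the base, so in the self-weight term γ → γ' = 7.89 kN/m³.
q_ult = q·N_q + 0.5·γ·B·N_γ·s_γ
     = 43.94 × 36.3 + 0.5 × 7.89 × 2.1 × 38.1 × 0.6
     = 1595 + 189.38 = 1784.4 kPa.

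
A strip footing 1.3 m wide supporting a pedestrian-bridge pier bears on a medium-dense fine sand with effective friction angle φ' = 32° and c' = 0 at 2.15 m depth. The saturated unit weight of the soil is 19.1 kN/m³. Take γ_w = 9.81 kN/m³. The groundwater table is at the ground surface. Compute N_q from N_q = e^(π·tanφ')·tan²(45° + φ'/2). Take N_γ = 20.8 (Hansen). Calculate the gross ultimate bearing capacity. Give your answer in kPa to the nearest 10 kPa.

tan32° = 0.6249, so N_q = e^(π×0.6249)·tan²(61°) = 7.121 × 3.255 = 23.18.
With the water table at the surface the whole profile is submerged: γ' = 19.1 − 9.81 = 9.29 kN/m³, so q = γ'·D_f = 19.974 kPa; the same γ' applies in the ½γBN_γ term.
q_ult = q·N_q + 0.5·γ·B·N_γ
     = 19.974 × 23.177 + 0.5 × 9.29 × 1.3 × 20.8
     = 462.92 + 125.6 = 588.52 kPa.

q_ult ≈ 590 kPa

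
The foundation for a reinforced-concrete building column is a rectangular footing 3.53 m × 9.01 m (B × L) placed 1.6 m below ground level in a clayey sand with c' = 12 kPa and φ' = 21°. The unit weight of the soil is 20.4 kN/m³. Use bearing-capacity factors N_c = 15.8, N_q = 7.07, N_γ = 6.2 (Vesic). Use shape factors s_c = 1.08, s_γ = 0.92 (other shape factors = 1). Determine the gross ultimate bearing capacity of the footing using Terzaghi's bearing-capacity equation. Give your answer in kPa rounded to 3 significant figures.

q_ult ≈ 641 kPa

q = γ·D_f = 20.4 × 1.6 = 32.64 kPa.
c·N_c·s_c = 12 × 15.8 × 1.08 = 204.77 kPa
q·N_q = 32.64 × 7.07 = 230.76 kPa
0.5·γ·B·N_γ·s_γ = 0.5 × 20.4 × 3.53 × 6.2 × 0.92 = 205.38 kPa
q_ult = 204.77 + 230.76 + 205.38 = 640.91 kPa.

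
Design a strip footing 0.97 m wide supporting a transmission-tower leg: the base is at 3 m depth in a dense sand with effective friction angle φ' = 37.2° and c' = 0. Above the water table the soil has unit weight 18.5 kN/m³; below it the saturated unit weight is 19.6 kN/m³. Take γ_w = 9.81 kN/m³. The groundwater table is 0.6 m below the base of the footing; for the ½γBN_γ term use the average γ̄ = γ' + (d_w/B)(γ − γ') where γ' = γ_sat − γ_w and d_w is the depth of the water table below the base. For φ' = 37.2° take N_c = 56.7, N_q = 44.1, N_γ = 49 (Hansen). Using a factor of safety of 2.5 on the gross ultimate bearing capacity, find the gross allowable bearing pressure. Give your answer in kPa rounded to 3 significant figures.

Effective surcharge at the founding depth q = γ·D_f = 18.5 × 3 = 55.5 kPa.
With d_w = 0.6 m < B, γ̄ = 9.79 + (0.6/0.97) × (18.5 − 9.79) = 15.178 kN/m³.
q_ult = q·N_q + 0.5·γ·B·N_γ
     = 55.5 × 44.1 + 0.5 × 15.178 × 0.97 × 49
     = 2447.6 + 360.7 = 2808.2 kPa.
q_all = 2808.2 / 2.5 = 1123.3 kPa.

q_all ≈ 1120 kPa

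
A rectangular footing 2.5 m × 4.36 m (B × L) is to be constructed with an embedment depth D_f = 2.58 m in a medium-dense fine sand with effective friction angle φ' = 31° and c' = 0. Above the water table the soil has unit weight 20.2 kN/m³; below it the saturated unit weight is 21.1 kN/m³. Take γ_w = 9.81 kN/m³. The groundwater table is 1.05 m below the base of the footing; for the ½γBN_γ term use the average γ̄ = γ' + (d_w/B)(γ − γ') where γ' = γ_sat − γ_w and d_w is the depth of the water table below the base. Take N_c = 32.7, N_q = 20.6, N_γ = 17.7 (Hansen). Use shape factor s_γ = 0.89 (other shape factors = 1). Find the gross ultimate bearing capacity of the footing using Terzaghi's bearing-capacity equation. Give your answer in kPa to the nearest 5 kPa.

Effective surcharge at the founding depth q = γ·D_f = 20.2 × 2.58 = 52.116 kPa.
With d_w = 1.05 m < B, γ̄ = 11.29 + (1.05/2.5) × (20.2 − 11.29) = 15.032 kN/m³.
q_ult = q·N_q + 0.5·γ·B·N_γ·s_γ
     = 52.116 × 20.6 + 0.5 × 15.032 × 2.5 × 17.7 × 0.89
     = 1073.6 + 296 = 1369.6 kPa.

q_ult ≈ 1370 kPa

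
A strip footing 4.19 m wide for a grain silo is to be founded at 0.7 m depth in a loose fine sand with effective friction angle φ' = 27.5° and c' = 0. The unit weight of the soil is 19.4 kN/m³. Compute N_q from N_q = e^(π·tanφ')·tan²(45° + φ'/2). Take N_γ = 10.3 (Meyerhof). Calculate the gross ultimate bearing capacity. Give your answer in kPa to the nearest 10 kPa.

tan27.5° = 0.5206, so N_q = e^(π×0.5206)·tan²(58.75°) = 5.132 × 2.716 = 13.94.
Overburden at base level: q = 19.4 × 0.7 = 13.58 kPa.
Surcharge term q·N_q = 13.58 × 13.936 = 189.25 kPa; self-weight term 0.5·γ·B·N_γ = 0.5 × 19.4 × 4.19 × 10.3 = 418.62 kPa.
q_ult = 189.25 + 418.62 = 607.87 kPa.

q_ult ≈ 610 kPa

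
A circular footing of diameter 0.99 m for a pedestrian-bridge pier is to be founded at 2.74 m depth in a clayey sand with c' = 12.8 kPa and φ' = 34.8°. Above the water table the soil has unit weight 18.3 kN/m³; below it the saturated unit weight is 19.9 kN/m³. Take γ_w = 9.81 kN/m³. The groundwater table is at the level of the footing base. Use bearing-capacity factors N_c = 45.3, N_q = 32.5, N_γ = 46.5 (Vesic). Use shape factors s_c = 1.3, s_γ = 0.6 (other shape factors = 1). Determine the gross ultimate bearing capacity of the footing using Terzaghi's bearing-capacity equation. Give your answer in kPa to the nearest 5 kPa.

q_ult ≈ 2525 kPa

Effective surcharge at the founding depth q = γ·D_f = 18.3 × 2.74 = 50.142 kPa.
The water table coincides with the base, so in the self-weight term γ → γ' = 10.09 kN/m³.
q_ult = c·N_c·s_c + q·N_q + 0.5·γ·B·N_γ·s_γ
     = 12.8 × 45.3 × 1.3 + 50.142 × 32.5 + 0.5 × 10.09 × 0.99 × 46.5 × 0.6
     = 753.79 + 1629.6 + 139.35 = 2522.8 kPa.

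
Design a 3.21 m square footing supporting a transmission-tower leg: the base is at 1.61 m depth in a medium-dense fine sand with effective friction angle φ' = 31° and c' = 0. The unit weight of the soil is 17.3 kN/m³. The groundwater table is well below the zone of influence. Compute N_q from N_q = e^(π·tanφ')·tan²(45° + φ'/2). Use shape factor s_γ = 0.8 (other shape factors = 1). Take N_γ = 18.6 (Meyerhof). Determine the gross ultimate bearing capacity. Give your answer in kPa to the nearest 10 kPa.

tan31° = 0.6009, so N_q = e^(π×0.6009)·tan²(60.5°) = 6.604 × 3.124 = 20.63.
Overburden at base level: q = 17.3 × 1.61 = 27.853 kPa.
Surcharge term q·N_q = 27.853 × 20.631 = 574.63 kPa; self-weight term 0.5·γ·B·N_γ·s_γ = 0.5 × 17.3 × 3.21 × 18.6 × 0.8 = 413.17 kPa.
q_ult = 574.63 + 413.17 = 987.8 kPa.

q_ult ≈ 990 kPa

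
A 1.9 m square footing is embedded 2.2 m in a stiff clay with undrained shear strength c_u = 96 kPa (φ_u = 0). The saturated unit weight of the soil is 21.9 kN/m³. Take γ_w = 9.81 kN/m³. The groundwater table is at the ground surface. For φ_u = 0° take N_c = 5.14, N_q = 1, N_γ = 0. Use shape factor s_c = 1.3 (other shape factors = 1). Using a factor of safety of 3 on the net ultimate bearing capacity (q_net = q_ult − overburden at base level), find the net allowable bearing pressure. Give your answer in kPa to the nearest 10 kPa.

Water table at ground surface, so effective unit weight γ' = 21.9 − 9.81 = 12.09 kN/m³ is used throughout; overburden q = 12.09 × 2.2 = 26.598 kPa.
Cohesion term c·N_c·s_c = 96 × 5.14 × 1.3 = 641.47 kPa; surcharge term q·N_q = 26.598 × 1 = 26.598 kPa.
q_ult = 641.47 + 26.598 = 668.07 kPa.
q_net = 668.07 − 26.598 = 641.47 kPa.
q_all(net) = 641.47 / 3 = 213.82 kPa.

q_all(net) ≈ 210 kPa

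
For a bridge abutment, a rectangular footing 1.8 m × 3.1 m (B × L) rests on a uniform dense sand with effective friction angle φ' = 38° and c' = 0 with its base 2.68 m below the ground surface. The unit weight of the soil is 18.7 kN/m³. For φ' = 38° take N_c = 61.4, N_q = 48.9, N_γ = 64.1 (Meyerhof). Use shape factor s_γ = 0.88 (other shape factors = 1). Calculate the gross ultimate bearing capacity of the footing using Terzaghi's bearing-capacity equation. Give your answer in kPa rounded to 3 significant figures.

q_ult ≈ 3400 kPa

Effective surcharge at the founding depth q = γ·D_f = 18.7 × 2.68 = 50.116 kPa.
q_ult = q·N_q + 0.5·γ·B·N_γ·s_γ
     = 50.116 × 48.9 + 0.5 × 18.7 × 1.8 × 64.1 × 0.88
     = 2450.7 + 949.35 = 3400 kPa.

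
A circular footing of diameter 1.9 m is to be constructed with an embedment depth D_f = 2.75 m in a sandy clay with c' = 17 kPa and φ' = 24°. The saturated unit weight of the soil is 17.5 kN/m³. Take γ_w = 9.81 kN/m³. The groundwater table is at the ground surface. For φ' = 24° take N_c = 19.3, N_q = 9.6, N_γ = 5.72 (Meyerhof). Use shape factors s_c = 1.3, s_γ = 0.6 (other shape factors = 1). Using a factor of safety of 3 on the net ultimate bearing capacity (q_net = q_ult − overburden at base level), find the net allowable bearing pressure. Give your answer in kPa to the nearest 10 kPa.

q_all(net) ≈ 210 kPa

With the water table at the surface the whole profile is submerged: γ' = 17.5 − 9.81 = 7.69 kN/m³, so q = γ'·D_f = 21.147 kPa; the same γ' applies in the ½γBN_γ term.
q_ult = c·N_c·s_c + q·N_q + 0.5·γ·B·N_γ·s_γ
     = 17 × 19.3 × 1.3 + 21.147 × 9.6 + 0.5 × 7.69 × 1.9 × 5.72 × 0.6
     = 426.53 + 203.02 + 25.072 = 654.62 kPa.
q_net = 654.62 − 21.147 = 633.47 kPa.
q_all(net) = 633.47 / 3 = 211.16 kPa.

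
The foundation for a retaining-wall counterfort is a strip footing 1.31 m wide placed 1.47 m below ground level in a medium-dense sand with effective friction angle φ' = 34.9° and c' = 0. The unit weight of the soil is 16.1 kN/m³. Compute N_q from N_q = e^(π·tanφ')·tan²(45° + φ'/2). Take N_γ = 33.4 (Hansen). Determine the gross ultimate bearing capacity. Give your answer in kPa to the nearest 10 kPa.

tan34.9° = 0.6976, so N_q = e^(π×0.6976)·tan²(62.45°) = 8.95 × 3.674 = 32.89.
q = γ·D_f = 16.1 × 1.47 = 23.667 kPa.
q·N_q = 23.667 × 32.885 = 778.29 kPa
0.5·γ·B·N_γ = 0.5 × 16.1 × 1.31 × 33.4 = 352.22 kPa
q_ult = 778.29 + 352.22 = 1130.5 kPa.

q_ult ≈ 1130 kPa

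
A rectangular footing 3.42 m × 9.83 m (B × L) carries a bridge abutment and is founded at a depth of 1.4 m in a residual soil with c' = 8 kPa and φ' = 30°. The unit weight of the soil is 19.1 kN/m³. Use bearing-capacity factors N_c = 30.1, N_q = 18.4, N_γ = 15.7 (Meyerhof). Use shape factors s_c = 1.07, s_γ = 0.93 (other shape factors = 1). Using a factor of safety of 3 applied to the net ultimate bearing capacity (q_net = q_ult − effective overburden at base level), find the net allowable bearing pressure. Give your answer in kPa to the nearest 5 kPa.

q_all(net) ≈ 400 kPa

Effective surcharge at the founding depth q = γ·D_f = 19.1 × 1.4 = 26.74 kPa.
q_ult = c·N_c·s_c + q·N_q + 0.5·γ·B·N_γ·s_γ
     = 8 × 30.1 × 1.07 + 26.74 × 18.4 + 0.5 × 19.1 × 3.42 × 15.7 × 0.93
     = 257.66 + 492.02 + 476.88 = 1226.6 kPa.
Net ultimate: q_net = 1226.6 − 26.74 = 1199.8 kPa.
q_all(net) = 1199.8 / 3 = 399.94 kPa.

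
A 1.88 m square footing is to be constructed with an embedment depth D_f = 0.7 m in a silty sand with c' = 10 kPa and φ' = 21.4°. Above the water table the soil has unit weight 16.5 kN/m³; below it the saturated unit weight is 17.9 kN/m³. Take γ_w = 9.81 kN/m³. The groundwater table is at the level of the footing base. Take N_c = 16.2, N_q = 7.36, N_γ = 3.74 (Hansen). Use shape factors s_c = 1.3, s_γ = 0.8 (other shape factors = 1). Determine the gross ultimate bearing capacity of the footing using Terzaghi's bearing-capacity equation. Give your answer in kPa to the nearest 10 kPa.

q_ult ≈ 320 kPa

Effective surcharge at the founding depth q = γ·D_f = 16.5 × 0.7 = 11.55 kPa.
The water table coincides with the base, so in the self-weight term γ → γ' = 8.09 kN/m³.
q_ult = c·N_c·s_c + q·N_q + 0.5·γ·B·N_γ·s_γ
     = 10 × 16.2 × 1.3 + 11.55 × 7.36 + 0.5 × 8.09 × 1.88 × 3.74 × 0.8
     = 210.6 + 85.008 + 22.753 = 318.36 kPa.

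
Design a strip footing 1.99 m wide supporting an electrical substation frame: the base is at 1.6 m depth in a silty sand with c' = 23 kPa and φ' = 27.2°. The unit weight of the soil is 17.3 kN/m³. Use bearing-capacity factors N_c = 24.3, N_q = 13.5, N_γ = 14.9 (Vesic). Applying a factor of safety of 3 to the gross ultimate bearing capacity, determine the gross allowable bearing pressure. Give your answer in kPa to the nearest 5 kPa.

q_all ≈ 395 kPa

Effective surcharge at the founding depth q = γ·D_f = 17.3 × 1.6 = 27.68 kPa.
q_ult = c·N_c + q·N_q + 0.5·γ·B·N_γ
     = 23 × 24.3 + 27.68 × 13.5 + 0.5 × 17.3 × 1.99 × 14.9
     = 558.9 + 373.68 + 256.48 = 1189.1 kPa.
q_all = q_ult / FS = 1189.1 / 3 = 396.35 kPa.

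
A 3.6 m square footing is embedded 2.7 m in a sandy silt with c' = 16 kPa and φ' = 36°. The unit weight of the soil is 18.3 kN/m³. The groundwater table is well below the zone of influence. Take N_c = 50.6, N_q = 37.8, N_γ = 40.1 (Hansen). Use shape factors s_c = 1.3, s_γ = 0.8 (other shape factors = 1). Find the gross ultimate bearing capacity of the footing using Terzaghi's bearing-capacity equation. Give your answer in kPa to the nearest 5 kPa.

Overburden at base level: q = 18.3 × 2.7 = 49.41 kPa.
Cohesion term c·N_c·s_c = 16 × 50.6 × 1.3 = 1052.5 kPa; surcharge term q·N_q = 49.41 × 37.8 = 1867.7 kPa; self-weight term 0.5·γ·B·N_γ·s_γ = 0.5 × 18.3 × 3.6 × 40.1 × 0.8 = 1056.7 kPa.
q_ult = 1052.5 + 1867.7 + 1056.7 = 3976.9 kPa.

q_ult ≈ 3975 kPa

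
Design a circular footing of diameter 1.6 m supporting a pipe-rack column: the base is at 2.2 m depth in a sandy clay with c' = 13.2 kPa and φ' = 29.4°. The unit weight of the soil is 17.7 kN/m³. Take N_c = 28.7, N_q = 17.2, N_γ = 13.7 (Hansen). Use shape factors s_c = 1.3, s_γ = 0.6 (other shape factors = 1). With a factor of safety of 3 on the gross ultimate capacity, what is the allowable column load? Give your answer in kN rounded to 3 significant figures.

P_all ≈ 857 kN

Overburden at base level: q = 17.7 × 2.2 = 38.94 kPa.
Cohesion term c·N_c·s_c = 13.2 × 28.7 × 1.3 = 492.49 kPa; surcharge term q·N_q = 38.94 × 17.2 = 669.77 kPa; self-weight term 0.5·γ·B·N_γ·s_γ = 0.5 × 17.7 × 1.6 × 13.7 × 0.6 = 116.4 kPa.
q_ult = 492.49 + 669.77 + 116.4 = 1278.7 kPa.
Gross allowable pressure q_all = 1278.7 / 3 = 426.22 kPa.
Footing area = 2.0106 m², so allowable column load = 426.22 × 2.0106 = 856.95 kN.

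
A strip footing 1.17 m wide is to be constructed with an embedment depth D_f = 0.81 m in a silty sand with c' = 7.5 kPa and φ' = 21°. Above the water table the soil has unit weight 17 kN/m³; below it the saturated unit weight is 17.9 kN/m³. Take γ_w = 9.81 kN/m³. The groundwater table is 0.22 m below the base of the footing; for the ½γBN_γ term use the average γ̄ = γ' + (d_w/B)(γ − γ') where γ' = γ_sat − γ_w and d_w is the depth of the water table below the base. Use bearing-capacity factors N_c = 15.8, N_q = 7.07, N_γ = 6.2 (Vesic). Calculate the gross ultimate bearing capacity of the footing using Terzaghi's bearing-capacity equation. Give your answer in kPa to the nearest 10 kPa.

q_ult ≈ 250 kPa

q = γ·D_f = 17 × 0.81 = 13.77 kPa.
γ' = 8.09 kN/m³; averaging over the depth B below the base, γ̄ = γ' + (d_w/B)(γ − γ') = 9.7654 kN/m³.
c·N_c = 7.5 × 15.8 = 118.5 kPa
q·N_q = 13.77 × 7.07 = 97.354 kPa
0.5·γ·B·N_γ = 0.5 × 9.7654 × 1.17 × 6.2 = 35.419 kPa
q_ult = 118.5 + 97.354 + 35.419 = 251.27 kPa.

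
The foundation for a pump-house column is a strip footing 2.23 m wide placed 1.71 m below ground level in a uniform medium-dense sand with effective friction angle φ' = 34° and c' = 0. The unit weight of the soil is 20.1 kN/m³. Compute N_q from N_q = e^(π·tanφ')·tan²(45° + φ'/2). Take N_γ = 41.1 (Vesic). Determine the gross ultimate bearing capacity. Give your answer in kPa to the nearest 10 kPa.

q_ult ≈ 1930 kPa

tan34° = 0.6745, so N_q = e^(π×0.6745)·tan²(62°) = 8.323 × 3.537 = 29.44.
Effective surcharge at the founding depth q = γ·D_f = 20.1 × 1.71 = 34.371 kPa.
q_ult = q·N_q + 0.5·γ·B·N_γ
     = 34.371 × 29.44 + 0.5 × 20.1 × 2.23 × 41.1
     = 1011.9 + 921.11 = 1933 kPa.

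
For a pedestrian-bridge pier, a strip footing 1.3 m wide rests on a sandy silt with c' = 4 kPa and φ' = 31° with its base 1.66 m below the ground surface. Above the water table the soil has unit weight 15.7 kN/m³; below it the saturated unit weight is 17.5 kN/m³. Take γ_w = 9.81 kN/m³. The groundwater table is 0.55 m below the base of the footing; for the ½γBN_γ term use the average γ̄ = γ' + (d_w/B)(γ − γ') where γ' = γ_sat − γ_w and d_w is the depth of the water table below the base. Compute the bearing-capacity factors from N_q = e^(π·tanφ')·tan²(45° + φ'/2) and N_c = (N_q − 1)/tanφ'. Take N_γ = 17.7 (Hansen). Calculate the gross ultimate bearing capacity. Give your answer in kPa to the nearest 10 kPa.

q_ult ≈ 800 kPa

tan31° = 0.6009, so N_q = e^(π×0.6009)·tan²(60.5°) = 6.604 × 3.124 = 20.63.
N_c = (20.63 − 1)/tan31° = 32.67.
Overburden at base level: q = 15.7 × 1.66 = 26.062 kPa.
The water table is 0.55 m below the base (< B = 1.3 m), so the ½γBN_γ term uses γ̄ = γ' + (d_w/B)(γ − γ') = 7.69 + (0.55/1.3)(15.7 − 7.69) = 11.079 kN/m³.
Cohesion term c·N_c = 4 × 32.671 = 130.68 kPa; surcharge term q·N_q = 26.062 × 20.631 = 537.68 kPa; self-weight term 0.5·γ·B·N_γ = 0.5 × 11.079 × 1.3 × 17.7 = 127.46 kPa.
q_ult = 130.68 + 537.68 + 127.46 = 795.83 kPa.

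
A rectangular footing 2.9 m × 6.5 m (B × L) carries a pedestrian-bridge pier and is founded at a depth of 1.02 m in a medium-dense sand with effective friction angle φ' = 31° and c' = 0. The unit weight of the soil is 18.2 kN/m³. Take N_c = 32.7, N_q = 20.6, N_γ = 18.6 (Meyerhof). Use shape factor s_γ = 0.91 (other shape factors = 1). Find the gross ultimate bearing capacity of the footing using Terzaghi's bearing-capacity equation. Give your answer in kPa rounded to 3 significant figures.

q_ult ≈ 829 kPa

Overburden at base level: q = 18.2 × 1.02 = 18.564 kPa.
Surcharge term q·N_q = 18.564 × 20.6 = 382.42 kPa; self-weight term 0.5·γ·B·N_γ·s_γ = 0.5 × 18.2 × 2.9 × 18.6 × 0.91 = 446.68 kPa.
q_ult = 382.42 + 446.68 = 829.1 kPa.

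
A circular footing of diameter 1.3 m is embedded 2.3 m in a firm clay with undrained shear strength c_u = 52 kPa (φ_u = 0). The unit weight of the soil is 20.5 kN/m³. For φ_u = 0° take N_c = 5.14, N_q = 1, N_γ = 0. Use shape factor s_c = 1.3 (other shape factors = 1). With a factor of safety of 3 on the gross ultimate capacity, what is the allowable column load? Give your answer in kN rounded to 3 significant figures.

Effective surcharge at the founding depth q = γ·D_f = 20.5 × 2.3 = 47.15 kPa.
q_ult = c·N_c·s_c + q·N_q
     = 52 × 5.14 × 1.3 + 47.15 × 1
     = 347.46 + 47.15 = 394.61 kPa.
Gross allowable pressure q_all = 394.61 / 3 = 131.54 kPa.
Footing area = 1.3273 m², so allowable column load = 131.54 × 1.3273 = 174.59 kN.

P_all ≈ 175 kN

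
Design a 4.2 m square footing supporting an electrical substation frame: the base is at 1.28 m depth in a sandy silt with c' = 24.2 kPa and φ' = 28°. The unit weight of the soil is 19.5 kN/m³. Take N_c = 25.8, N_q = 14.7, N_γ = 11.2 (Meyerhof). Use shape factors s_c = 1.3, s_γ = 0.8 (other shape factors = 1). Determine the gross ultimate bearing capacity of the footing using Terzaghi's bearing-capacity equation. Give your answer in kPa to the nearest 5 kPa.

Overburden at base level: q = 19.5 × 1.28 = 24.96 kPa.
Cohesion term c·N_c·s_c = 24.2 × 25.8 × 1.3 = 811.67 kPa; surcharge term q·N_q = 24.96 × 14.7 = 366.91 kPa; self-weight term 0.5·γ·B·N_γ·s_γ = 0.5 × 19.5 × 4.2 × 11.2 × 0.8 = 366.91 kPa.
q_ult = 811.67 + 366.91 + 366.91 = 1545.5 kPa.

q_ult ≈ 1545 kPa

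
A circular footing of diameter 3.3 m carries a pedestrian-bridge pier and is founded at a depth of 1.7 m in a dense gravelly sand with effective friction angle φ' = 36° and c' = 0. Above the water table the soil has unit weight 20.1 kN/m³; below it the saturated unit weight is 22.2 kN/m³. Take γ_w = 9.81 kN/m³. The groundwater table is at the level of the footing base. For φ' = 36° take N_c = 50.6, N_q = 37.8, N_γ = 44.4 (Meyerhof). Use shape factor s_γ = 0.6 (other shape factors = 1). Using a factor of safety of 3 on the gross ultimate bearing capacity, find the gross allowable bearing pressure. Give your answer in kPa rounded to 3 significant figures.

q_all ≈ 612 kPa

Effective surcharge at the founding depth q = γ·D_f = 20.1 × 1.7 = 34.17 kPa.
The water table coincides with the base, so in the self-weight term γ → γ' = 12.39 kN/m³.
q_ult = q·N_q + 0.5·γ·B·N_γ·s_γ
     = 34.17 × 37.8 + 0.5 × 12.39 × 3.3 × 44.4 × 0.6
     = 1291.6 + 544.61 = 1836.2 kPa.
q_all = 1836.2 / 3 = 612.08 kPa.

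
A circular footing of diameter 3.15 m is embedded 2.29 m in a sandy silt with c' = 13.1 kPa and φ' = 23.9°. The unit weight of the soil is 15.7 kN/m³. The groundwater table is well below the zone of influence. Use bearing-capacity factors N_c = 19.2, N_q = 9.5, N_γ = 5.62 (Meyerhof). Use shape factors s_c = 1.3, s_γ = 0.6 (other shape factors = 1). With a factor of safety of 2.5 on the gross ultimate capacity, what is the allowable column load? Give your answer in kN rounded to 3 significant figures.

q = γ·D_f = 15.7 × 2.29 = 35.953 kPa.
c·N_c·s_c = 13.1 × 19.2 × 1.3 = 326.98 kPa
q·N_q = 35.953 × 9.5 = 341.55 kPa
0.5·γ·B·N_γ·s_γ = 0.5 × 15.7 × 3.15 × 5.62 × 0.6 = 83.381 kPa
q_ult = 326.98 + 341.55 + 83.381 = 751.91 kPa.
Gross allowable pressure q_all = 751.91 / 2.5 = 300.76 kPa.
Footing area = 7.7931 m², so allowable column load = 300.76 × 7.7931 = 2343.9 kN.

P_all ≈ 2340 kN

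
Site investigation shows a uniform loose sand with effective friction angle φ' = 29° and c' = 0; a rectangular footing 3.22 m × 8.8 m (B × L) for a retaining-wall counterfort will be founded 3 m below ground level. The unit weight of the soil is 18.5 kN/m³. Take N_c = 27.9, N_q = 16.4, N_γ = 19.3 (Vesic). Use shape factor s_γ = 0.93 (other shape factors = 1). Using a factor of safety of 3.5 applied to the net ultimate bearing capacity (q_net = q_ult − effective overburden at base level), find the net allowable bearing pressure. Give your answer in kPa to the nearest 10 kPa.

Effective surcharge at the founding depth q = γ·D_f = 18.5 × 3 = 55.5 kPa.
q_ult = q·N_q + 0.5·γ·B·N_γ·s_γ
     = 55.5 × 16.4 + 0.5 × 18.5 × 3.22 × 19.3 × 0.93
     = 910.2 + 534.61 = 1444.8 kPa.
Net ultimate: q_net = 1444.8 − 55.5 = 1389.3 kPa.
q_all(net) = 1389.3 / 3.5 = 396.95 kPa.

q_all(net) ≈ 400 kPa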